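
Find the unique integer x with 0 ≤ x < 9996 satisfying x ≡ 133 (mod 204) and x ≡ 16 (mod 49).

3397

Write x = 133 + 204·k. Then 204·k ≡ 16 − 133 ≡ 30 (mod 49).
Need 204⁻¹ mod 49. Extended Euclid on (49, 8):
49 = 6·8 + 1
8 = 8·1 + 0
Back-substitute:
1 = 49 − 6·8
204⁻¹ ≡ 43 (mod 49), so k ≡ 43·30 ≡ 16 (mod 49).
x = 133 + 204·16 = 3397.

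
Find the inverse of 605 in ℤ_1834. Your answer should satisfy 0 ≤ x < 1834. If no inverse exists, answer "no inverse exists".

579

Extended Euclidean algorithm:
1834 = 3*605 + 19
605 = 31*19 + 16
19 = 1*16 + 3
16 = 5*3 + 1
3 = 3*1 + 0
Since gcd(605, 1834) = 1, back-substitute to write 1 as a combination:
1 = 16 − 5·3
1 = −5·19 + 6·16
1 = 6·605 − 191·19
1 = −191·1834 + 579·605
So 605·579 ≡ 1 (mod 1834).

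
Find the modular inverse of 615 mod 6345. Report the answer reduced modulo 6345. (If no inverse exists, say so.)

Euclidean algorithm on 6345, 615:
6345 = 10·615 + 195
615 = 3·195 + 30
195 = 6·30 + 15
30 = 2·15 + 0
Since gcd = 15 > 1, 615 is not a unit mod 6345.

no inverse exists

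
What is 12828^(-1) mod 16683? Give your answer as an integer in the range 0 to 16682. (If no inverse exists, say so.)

Compute gcd(12828, 16683):
16683 = 1×12828 + 3855
12828 = 3×3855 + 1263
3855 = 3×1263 + 66
1263 = 19×66 + 9
66 = 7×9 + 3
9 = 3×3 + 0
The gcd is 3, not 1, hence no inverse exists.

no inverse exists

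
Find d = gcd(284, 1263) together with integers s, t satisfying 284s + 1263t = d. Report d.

Apply Euclid's algorithm to 1263 and 284:
1263 = 4×284 + 127
284 = 2×127 + 30
127 = 4×30 + 7
30 = 4×7 + 2
7 = 3×2 + 1
2 = 2×1 + 0
gcd(284, 1263) = 1.
Back-substituting:
1 = 7 − 3·2
1 = −3·30 + 13·7
1 = 13·127 − 55·30
1 = −55·284 + 123·127
1 = 123·1263 − 547·284
So 1 = (123)·1263 + (-547)·284.

1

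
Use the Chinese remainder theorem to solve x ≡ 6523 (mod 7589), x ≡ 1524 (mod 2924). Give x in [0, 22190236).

Write x = 6523 + 7589·k. Then 7589·k ≡ 1524 − 6523 ≡ 849 (mod 2924).
Need 7589⁻¹ mod 2924. Extended Euclid on (2924, 1741):
2924 = 1×1741 + 1183
1741 = 1×1183 + 558
1183 = 2×558 + 67
558 = 8×67 + 22
67 = 3×22 + 1
22 = 22×1 + 0
Back-substitute:
1 = 67 − 3·22
1 = −3·558 + 25·67
1 = 25·1183 − 53·558
1 = −53·1741 + 78·1183
1 = 78·2924 − 131·1741
7589⁻¹ ≡ 2793 (mod 2924), so k ≡ 2793·849 ≡ 2817 (mod 2924).
x = 6523 + 7589·2817 = 21384736.

21384736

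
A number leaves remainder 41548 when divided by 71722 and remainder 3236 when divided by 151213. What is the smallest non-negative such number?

Write x = 41548 + 71722·k. Then 71722·k ≡ 3236 − 41548 ≡ 112901 (mod 151213).
Need 71722⁻¹ mod 151213. Extended Euclid on (151213, 71722):
151213 = 2·71722 + 7769
71722 = 9·7769 + 1801
7769 = 4·1801 + 565
1801 = 3·565 + 106
565 = 5·106 + 35
106 = 3·35 + 1
35 = 35·1 + 0
Back-substitute:
1 = 106 − 3·35
1 = −3·565 + 16·106
1 = 16·1801 − 51·565
1 = −51·7769 + 220·1801
1 = 220·71722 − 2031·7769
1 = −2031·151213 + 4282·71722
71722⁻¹ ≡ 4282 (mod 151213), so k ≡ 4282·112901 ≡ 14121 (mod 151213).
x = 41548 + 71722·14121 = 1012827910.

1012827910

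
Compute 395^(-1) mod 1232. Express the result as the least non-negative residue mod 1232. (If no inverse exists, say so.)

131

Apply the Euclidean algorithm to 1232 and 395:
1232 = 3×395 + 47
395 = 8×47 + 19
47 = 2×19 + 9
19 = 2×9 + 1
9 = 9×1 + 0
gcd = 1, so the inverse exists. Back-substitute:
1 = 19 − 2·9
1 = −2·47 + 5·19
1 = 5·395 − 42·47
1 = −42·1232 + 131·395
So 395·131 ≡ 1 (mod 1232).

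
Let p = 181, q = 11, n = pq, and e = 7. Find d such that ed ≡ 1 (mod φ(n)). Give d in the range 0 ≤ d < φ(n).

φ(n) = (p−1)(q−1) = 180·10 = 1800.
Need d with 7·d ≡ 1 (mod 1800). Apply the extended Euclidean algorithm:
1800 = 257·7 + 1
7 = 7·1 + 0
Back-substitute:
1 = 1800 − 257·7
So 7·(-257) ≡ 1 (mod 1800), hence d ≡ -257 ≡ 1543 (mod 1800).

1543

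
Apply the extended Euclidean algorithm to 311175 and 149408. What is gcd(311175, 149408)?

Apply Euclid's algorithm to 311175 and 149408:
311175 = 2*149408 + 12359
149408 = 12*12359 + 1100
12359 = 11*1100 + 259
1100 = 4*259 + 64
259 = 4*64 + 3
64 = 21*3 + 1
3 = 3*1 + 0
gcd(311175, 149408) = 1.
Express as a combination:
1 = 64 − 21·3
1 = −21·259 + 85·64
1 = 85·1100 − 361·259
1 = −361·12359 + 4056·1100
1 = 4056·149408 − 49033·12359
1 = −49033·311175 + 102122·149408
So 1 = (-49033)·311175 + (102122)·149408.

1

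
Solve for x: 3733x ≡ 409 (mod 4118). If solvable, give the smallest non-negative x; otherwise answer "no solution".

First find gcd(3733, 4118):
4118 = 1*3733 + 385
3733 = 9*385 + 268
385 = 1*268 + 117
268 = 2*117 + 34
117 = 3*34 + 15
34 = 2*15 + 4
15 = 3*4 + 3
4 = 1*3 + 1
3 = 3*1 + 0
gcd = 1, so a unique solution mod 4118 exists.
Back-substitute for the Bézout coefficients:
1 = 4 − 3
1 = −15 + 4·4
1 = 4·34 − 9·15
1 = −9·117 + 31·34
1 = 31·268 − 71·117
1 = −71·385 + 102·268
1 = 102·3733 − 989·385
1 = −989·4118 + 1091·3733
So 3733·(1091) ≡ 1 (mod 4118), giving 3733⁻¹ ≡ 1091.
x ≡ 3733⁻¹·409 ≡ 1091·409 ≡ 1475 (mod 4118).

1475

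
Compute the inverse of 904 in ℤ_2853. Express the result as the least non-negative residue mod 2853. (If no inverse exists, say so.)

2509

Apply the Euclidean algorithm to 2853 and 904:
2853 = 3×904 + 141
904 = 6×141 + 58
141 = 2×58 + 25
58 = 2×25 + 8
25 = 3×8 + 1
8 = 8×1 + 0
Since gcd(904, 2853) = 1, back-substitute to write 1 as a combination:
1 = 25 − 3·8
1 = −3·58 + 7·25
1 = 7·141 − 17·58
1 = −17·904 + 109·141
1 = 109·2853 − 344·904
Thus 904·(-344) ≡ 1 (mod 2853); reducing, -344 mod 2853 = 2509.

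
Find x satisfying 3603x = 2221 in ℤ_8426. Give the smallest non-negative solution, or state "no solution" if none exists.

First find gcd(3603, 8426):
8426 = 2×3603 + 1220
3603 = 2×1220 + 1163
1220 = 1×1163 + 57
1163 = 20×57 + 23
57 = 2×23 + 11
23 = 2×11 + 1
11 = 11×1 + 0
gcd = 1, so a unique solution mod 8426 exists.
Back-substitute for the Bézout coefficients:
1 = 23 − 2·11
1 = −2·57 + 5·23
1 = 5·1163 − 102·57
1 = −102·1220 + 107·1163
1 = 107·3603 − 316·1220
1 = −316·8426 + 739·3603
So 3603·(739) ≡ 1 (mod 8426), giving 3603⁻¹ ≡ 739.
x ≡ 3603⁻¹·2221 ≡ 739·2221 ≡ 6675 (mod 8426).

6675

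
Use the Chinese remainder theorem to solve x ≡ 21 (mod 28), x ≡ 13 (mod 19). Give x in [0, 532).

469

Write x = 21 + 28·k. Then 28·k ≡ 13 − 21 ≡ 11 (mod 19).
Need 28⁻¹ mod 19. Extended Euclid on (19, 9):
19 = 2×9 + 1
9 = 9×1 + 0
Back-substitute:
1 = 19 − 2·9
28⁻¹ ≡ 17 (mod 19), so k ≡ 17·11 ≡ 16 (mod 19).
x = 21 + 28·16 = 469.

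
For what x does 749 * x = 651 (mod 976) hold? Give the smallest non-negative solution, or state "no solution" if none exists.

311

First find gcd(749, 976):
976 = 1·749 + 227
749 = 3·227 + 68
227 = 3·68 + 23
68 = 2·23 + 22
23 = 1·22 + 1
22 = 22·1 + 0
gcd = 1, so a unique solution mod 976 exists.
Back-substitute for the Bézout coefficients:
1 = 23 − 22
1 = −68 + 3·23
1 = 3·227 − 10·68
1 = −10·749 + 33·227
1 = 33·976 − 43·749
So 749·(-43) ≡ 1 (mod 976), giving 749⁻¹ ≡ 933.
x ≡ 749⁻¹·651 ≡ 933·651 ≡ 311 (mod 976).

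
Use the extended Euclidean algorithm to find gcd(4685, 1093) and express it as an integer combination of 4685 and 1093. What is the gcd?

Euclidean algorithm:
4685 = 4·1093 + 313
1093 = 3·313 + 154
313 = 2·154 + 5
154 = 30·5 + 4
5 = 1·4 + 1
4 = 4·1 + 0
gcd(4685, 1093) = 1.
Working backward:
1 = 5 − 4
1 = −154 + 31·5
1 = 31·313 − 63·154
1 = −63·1093 + 220·313
1 = 220·4685 − 943·1093
So 1 = (220)·4685 + (-943)·1093.

1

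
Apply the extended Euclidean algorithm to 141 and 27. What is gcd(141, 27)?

3

Repeated division:
141 = 5*27 + 6
27 = 4*6 + 3
6 = 2*3 + 0
gcd(141, 27) = 3.
Back-substituting:
3 = 27 − 4·6
3 = −4·141 + 21·27
So 3 = (-4)·141 + (21)·27.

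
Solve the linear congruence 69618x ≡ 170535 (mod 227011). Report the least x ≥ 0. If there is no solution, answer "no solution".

124836

First find gcd(69618, 227011):
227011 = 3*69618 + 18157
69618 = 3*18157 + 15147
18157 = 1*15147 + 3010
15147 = 5*3010 + 97
3010 = 31*97 + 3
97 = 32*3 + 1
3 = 3*1 + 0
gcd = 1, so a unique solution mod 227011 exists.
Back-substitute for the Bézout coefficients:
1 = 97 − 32·3
1 = −32·3010 + 993·97
1 = 993·15147 − 4997·3010
1 = −4997·18157 + 5990·15147
1 = 5990·69618 − 22967·18157
1 = −22967·227011 + 74891·69618
So 69618·(74891) ≡ 1 (mod 227011), giving 69618⁻¹ ≡ 74891.
x ≡ 69618⁻¹·170535 ≡ 74891·170535 ≡ 124836 (mod 227011).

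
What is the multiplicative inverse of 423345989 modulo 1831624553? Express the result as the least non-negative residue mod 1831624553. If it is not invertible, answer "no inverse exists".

no inverse exists

Compute gcd(423345989, 1831624553):
1831624553 = 4*423345989 + 138240597
423345989 = 3*138240597 + 8624198
138240597 = 16*8624198 + 253429
8624198 = 34*253429 + 7612
253429 = 33*7612 + 2233
7612 = 3*2233 + 913
2233 = 2*913 + 407
913 = 2*407 + 99
407 = 4*99 + 11
99 = 9*11 + 0
The gcd is 11, not 1, hence no inverse exists.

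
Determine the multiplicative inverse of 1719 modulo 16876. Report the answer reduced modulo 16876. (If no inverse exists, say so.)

gcd(16876, 1719) by repeated division:
16876 = 9×1719 + 1405
1719 = 1×1405 + 314
1405 = 4×314 + 149
314 = 2×149 + 16
149 = 9×16 + 5
16 = 3×5 + 1
5 = 5×1 + 0
gcd = 1, so the inverse exists. Back-substitute:
1 = 16 − 3·5
1 = −3·149 + 28·16
1 = 28·314 − 59·149
1 = −59·1405 + 264·314
1 = 264·1719 − 323·1405
1 = −323·16876 + 3171·1719
So 1719·3171 ≡ 1 (mod 16876).

3171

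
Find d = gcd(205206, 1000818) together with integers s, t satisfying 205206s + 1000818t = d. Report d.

6

Apply Euclid's algorithm to 1000818 and 205206:
1000818 = 4·205206 + 179994
205206 = 1·179994 + 25212
179994 = 7·25212 + 3510
25212 = 7·3510 + 642
3510 = 5·642 + 300
642 = 2·300 + 42
300 = 7·42 + 6
42 = 7·6 + 0
gcd(205206, 1000818) = 6.
Back-substituting:
6 = 300 − 7·42
6 = −7·642 + 15·300
6 = 15·3510 − 82·642
6 = −82·25212 + 589·3510
6 = 589·179994 − 4205·25212
6 = −4205·205206 + 4794·179994
6 = 4794·1000818 − 23381·205206
So 6 = (4794)·1000818 + (-23381)·205206.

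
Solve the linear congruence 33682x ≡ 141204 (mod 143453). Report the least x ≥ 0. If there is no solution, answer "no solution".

First find gcd(33682, 143453):
143453 = 4*33682 + 8725
33682 = 3*8725 + 7507
8725 = 1*7507 + 1218
7507 = 6*1218 + 199
1218 = 6*199 + 24
199 = 8*24 + 7
24 = 3*7 + 3
7 = 2*3 + 1
3 = 3*1 + 0
gcd = 1, so a unique solution mod 143453 exists.
Back-substitute for the Bézout coefficients:
1 = 7 − 2·3
1 = −2·24 + 7·7
1 = 7·199 − 58·24
1 = −58·1218 + 355·199
1 = 355·7507 − 2188·1218
1 = −2188·8725 + 2543·7507
1 = 2543·33682 − 9817·8725
1 = −9817·143453 + 41811·33682
So 33682·(41811) ≡ 1 (mod 143453), giving 33682⁻¹ ≡ 41811.
x ≡ 33682⁻¹·141204 ≡ 41811·141204 ≡ 72229 (mod 143453).

72229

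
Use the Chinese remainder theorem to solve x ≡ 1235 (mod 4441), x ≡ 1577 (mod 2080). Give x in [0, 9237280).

Write x = 1235 + 4441·k. Then 4441·k ≡ 1577 − 1235 ≡ 342 (mod 2080).
Need 4441⁻¹ mod 2080. Extended Euclid on (2080, 281):
2080 = 7×281 + 113
281 = 2×113 + 55
113 = 2×55 + 3
55 = 18×3 + 1
3 = 3×1 + 0
Back-substitute:
1 = 55 − 18·3
1 = −18·113 + 37·55
1 = 37·281 − 92·113
1 = −92·2080 + 681·281
4441⁻¹ ≡ 681 (mod 2080), so k ≡ 681·342 ≡ 2022 (mod 2080).
x = 1235 + 4441·2022 = 8980937.

8980937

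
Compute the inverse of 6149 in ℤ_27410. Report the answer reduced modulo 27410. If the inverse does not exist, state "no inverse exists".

9049

Apply the Euclidean algorithm to 27410 and 6149:
27410 = 4*6149 + 2814
6149 = 2*2814 + 521
2814 = 5*521 + 209
521 = 2*209 + 103
209 = 2*103 + 3
103 = 34*3 + 1
3 = 3*1 + 0
gcd = 1, so the inverse exists. Back-substitute:
1 = 103 − 34·3
1 = −34·209 + 69·103
1 = 69·521 − 172·209
1 = −172·2814 + 929·521
1 = 929·6149 − 2030·2814
1 = −2030·27410 + 9049·6149
So 6149·9049 ≡ 1 (mod 27410).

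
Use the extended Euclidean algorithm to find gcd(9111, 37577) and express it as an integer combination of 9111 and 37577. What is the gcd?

Apply Euclid's algorithm to 37577 and 9111:
37577 = 4×9111 + 1133
9111 = 8×1133 + 47
1133 = 24×47 + 5
47 = 9×5 + 2
5 = 2×2 + 1
2 = 2×1 + 0
gcd(9111, 37577) = 1.
Back-substituting:
1 = 5 − 2·2
1 = −2·47 + 19·5
1 = 19·1133 − 458·47
1 = −458·9111 + 3683·1133
1 = 3683·37577 − 15190·9111
So 1 = (3683)·37577 + (-15190)·9111.

1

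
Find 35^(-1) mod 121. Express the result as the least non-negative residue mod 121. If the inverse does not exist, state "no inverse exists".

gcd(121, 35) by repeated division:
121 = 3*35 + 16
35 = 2*16 + 3
16 = 5*3 + 1
3 = 3*1 + 0
The gcd is 1. Working backward:
1 = 16 − 5·3
1 = −5·35 + 11·16
1 = 11·121 − 38·35
Hence 35⁻¹ ≡ -38 ≡ 83 (mod 121).

83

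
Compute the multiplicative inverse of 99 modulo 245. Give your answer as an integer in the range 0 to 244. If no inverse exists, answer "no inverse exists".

Extended Euclidean algorithm:
245 = 2·99 + 47
99 = 2·47 + 5
47 = 9·5 + 2
5 = 2·2 + 1
2 = 2·1 + 0
The gcd is 1. Working backward:
1 = 5 − 2·2
1 = −2·47 + 19·5
1 = 19·99 − 40·47
1 = −40·245 + 99·99
So 99·99 ≡ 1 (mod 245).

99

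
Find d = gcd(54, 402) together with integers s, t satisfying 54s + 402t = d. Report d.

6

Apply Euclid's algorithm to 402 and 54:
402 = 7×54 + 24
54 = 2×24 + 6
24 = 4×6 + 0
gcd(54, 402) = 6.
Working backward:
6 = 54 − 2·24
6 = −2·402 + 15·54
So 6 = (-2)·402 + (15)·54.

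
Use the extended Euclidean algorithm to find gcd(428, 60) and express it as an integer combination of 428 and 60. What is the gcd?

Euclidean algorithm:
428 = 7*60 + 8
60 = 7*8 + 4
8 = 2*4 + 0
gcd(428, 60) = 4.
Back-substituting:
4 = 60 − 7·8
4 = −7·428 + 50·60
So 4 = (-7)·428 + (50)·60.

4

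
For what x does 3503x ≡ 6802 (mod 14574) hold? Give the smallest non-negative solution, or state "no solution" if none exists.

First find gcd(3503, 14574):
14574 = 4·3503 + 562
3503 = 6·562 + 131
562 = 4·131 + 38
131 = 3·38 + 17
38 = 2·17 + 4
17 = 4·4 + 1
4 = 4·1 + 0
gcd = 1, so a unique solution mod 14574 exists.
Back-substitute for the Bézout coefficients:
1 = 17 − 4·4
1 = −4·38 + 9·17
1 = 9·131 − 31·38
1 = −31·562 + 133·131
1 = 133·3503 − 829·562
1 = −829·14574 + 3449·3503
So 3503·(3449) ≡ 1 (mod 14574), giving 3503⁻¹ ≡ 3449.
x ≡ 3503⁻¹·6802 ≡ 3449·6802 ≡ 10532 (mod 14574).

10532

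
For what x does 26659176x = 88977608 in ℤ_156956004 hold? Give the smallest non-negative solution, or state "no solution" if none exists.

gcd(26659176, 156956004):
156956004 = 5×26659176 + 23660124
26659176 = 1×23660124 + 2999052
23660124 = 7×2999052 + 2666760
2999052 = 1×2666760 + 332292
2666760 = 8×332292 + 8424
332292 = 39×8424 + 3756
8424 = 2×3756 + 912
3756 = 4×912 + 108
912 = 8×108 + 48
108 = 2×48 + 12
48 = 4×12 + 0
gcd = 12, but 12 ∤ 88977608, so the congruence has no solution.

no solution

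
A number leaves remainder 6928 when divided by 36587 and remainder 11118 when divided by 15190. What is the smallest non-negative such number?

370267368

Write x = 6928 + 36587·k. Then 36587·k ≡ 11118 − 6928 ≡ 4190 (mod 15190).
Need 36587⁻¹ mod 15190. Extended Euclid on (15190, 6207):
15190 = 2×6207 + 2776
6207 = 2×2776 + 655
2776 = 4×655 + 156
655 = 4×156 + 31
156 = 5×31 + 1
31 = 31×1 + 0
Back-substitute:
1 = 156 − 5·31
1 = −5·655 + 21·156
1 = 21·2776 − 89·655
1 = −89·6207 + 199·2776
1 = 199·15190 − 487·6207
36587⁻¹ ≡ 14703 (mod 15190), so k ≡ 14703·4190 ≡ 10120 (mod 15190).
x = 6928 + 36587·10120 = 370267368.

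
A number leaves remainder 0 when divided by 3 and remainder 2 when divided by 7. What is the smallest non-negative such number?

Write x = 0 + 3·k. Then 3·k ≡ 2 − 0 ≡ 2 (mod 7).
Need 3⁻¹ mod 7. Extended Euclid on (7, 3):
7 = 2*3 + 1
3 = 3*1 + 0
Back-substitute:
1 = 7 − 2·3
3⁻¹ ≡ 5 (mod 7), so k ≡ 5·2 ≡ 3 (mod 7).
x = 0 + 3·3 = 9.

9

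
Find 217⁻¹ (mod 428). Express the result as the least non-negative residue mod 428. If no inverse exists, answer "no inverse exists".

357

Extended Euclidean algorithm:
428 = 1×217 + 211
217 = 1×211 + 6
211 = 35×6 + 1
6 = 6×1 + 0
gcd = 1, so the inverse exists. Back-substitute:
1 = 211 − 35·6
1 = −35·217 + 36·211
1 = 36·428 − 71·217
Hence 217⁻¹ ≡ -71 ≡ 357 (mod 428).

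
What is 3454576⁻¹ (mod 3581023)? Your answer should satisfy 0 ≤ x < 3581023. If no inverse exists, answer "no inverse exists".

2020232

Extended Euclidean algorithm:
3581023 = 1·3454576 + 126447
3454576 = 27·126447 + 40507
126447 = 3·40507 + 4926
40507 = 8·4926 + 1099
4926 = 4·1099 + 530
1099 = 2·530 + 39
530 = 13·39 + 23
39 = 1·23 + 16
23 = 1·16 + 7
16 = 2·7 + 2
7 = 3·2 + 1
2 = 2·1 + 0
gcd = 1, so the inverse exists. Back-substitute:
1 = 7 − 3·2
1 = −3·16 + 7·7
1 = 7·23 − 10·16
1 = −10·39 + 17·23
1 = 17·530 − 231·39
1 = −231·1099 + 479·530
1 = 479·4926 − 2147·1099
1 = −2147·40507 + 17655·4926
1 = 17655·126447 − 55112·40507
1 = −55112·3454576 + 1505679·126447
1 = 1505679·3581023 − 1560791·3454576
Thus 3454576·(-1560791) ≡ 1 (mod 3581023); reducing, -1560791 mod 3581023 = 2020232.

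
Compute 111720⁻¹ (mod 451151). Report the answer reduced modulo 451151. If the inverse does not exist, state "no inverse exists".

Apply the Euclidean algorithm to 451151 and 111720:
451151 = 4·111720 + 4271
111720 = 26·4271 + 674
4271 = 6·674 + 227
674 = 2·227 + 220
227 = 1·220 + 7
220 = 31·7 + 3
7 = 2·3 + 1
3 = 3·1 + 0
Since gcd(111720, 451151) = 1, back-substitute to write 1 as a combination:
1 = 7 − 2·3
1 = −2·220 + 63·7
1 = 63·227 − 65·220
1 = −65·674 + 193·227
1 = 193·4271 − 1223·674
1 = −1223·111720 + 31991·4271
1 = 31991·451151 − 129187·111720
Thus 111720·(-129187) ≡ 1 (mod 451151); reducing, -129187 mod 451151 = 321964.

321964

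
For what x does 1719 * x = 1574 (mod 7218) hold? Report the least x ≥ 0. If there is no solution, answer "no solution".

no solution

gcd(1719, 7218):
7218 = 4×1719 + 342
1719 = 5×342 + 9
342 = 38×9 + 0
gcd = 9, but 9 ∤ 1574, so the congruence has no solution.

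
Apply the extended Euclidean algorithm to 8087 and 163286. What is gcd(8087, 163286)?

1

Apply Euclid's algorithm to 163286 and 8087:
163286 = 20·8087 + 1546
8087 = 5·1546 + 357
1546 = 4·357 + 118
357 = 3·118 + 3
118 = 39·3 + 1
3 = 3·1 + 0
gcd(8087, 163286) = 1.
Express as a combination:
1 = 118 − 39·3
1 = −39·357 + 118·118
1 = 118·1546 − 511·357
1 = −511·8087 + 2673·1546
1 = 2673·163286 − 53971·8087
So 1 = (2673)·163286 + (-53971)·8087.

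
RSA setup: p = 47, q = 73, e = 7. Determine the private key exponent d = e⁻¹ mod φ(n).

φ(n) = (p−1)(q−1) = 46·72 = 3312.
Need d with 7·d ≡ 1 (mod 3312). Apply the extended Euclidean algorithm:
3312 = 473·7 + 1
7 = 7·1 + 0
Back-substitute:
1 = 3312 − 473·7
So 7·(-473) ≡ 1 (mod 3312), hence d ≡ -473 ≡ 2839 (mod 3312).

2839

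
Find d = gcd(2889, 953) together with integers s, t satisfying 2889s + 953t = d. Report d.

Repeated division:
2889 = 3·953 + 30
953 = 31·30 + 23
30 = 1·23 + 7
23 = 3·7 + 2
7 = 3·2 + 1
2 = 2·1 + 0
gcd(2889, 953) = 1.
Express as a combination:
1 = 7 − 3·2
1 = −3·23 + 10·7
1 = 10·30 − 13·23
1 = −13·953 + 413·30
1 = 413·2889 − 1252·953
So 1 = (413)·2889 + (-1252)·953.

1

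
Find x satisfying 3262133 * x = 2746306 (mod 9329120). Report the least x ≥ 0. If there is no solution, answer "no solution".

7476122

First find gcd(3262133, 9329120):
9329120 = 2·3262133 + 2804854
3262133 = 1·2804854 + 457279
2804854 = 6·457279 + 61180
457279 = 7·61180 + 29019
61180 = 2·29019 + 3142
29019 = 9·3142 + 741
3142 = 4·741 + 178
741 = 4·178 + 29
178 = 6·29 + 4
29 = 7·4 + 1
4 = 4·1 + 0
gcd = 1, so a unique solution mod 9329120 exists.
Back-substitute for the Bézout coefficients:
1 = 29 − 7·4
1 = −7·178 + 43·29
1 = 43·741 − 179·178
1 = −179·3142 + 759·741
1 = 759·29019 − 7010·3142
1 = −7010·61180 + 14779·29019
1 = 14779·457279 − 110463·61180
1 = −110463·2804854 + 677557·457279
1 = 677557·3262133 − 788020·2804854
1 = −788020·9329120 + 2253597·3262133
So 3262133·(2253597) ≡ 1 (mod 9329120), giving 3262133⁻¹ ≡ 2253597.
x ≡ 3262133⁻¹·2746306 ≡ 2253597·2746306 ≡ 7476122 (mod 9329120).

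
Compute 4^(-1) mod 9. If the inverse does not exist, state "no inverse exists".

7

Run Euclid on (9, 4):
9 = 2*4 + 1
4 = 4*1 + 0
The gcd is 1. Working backward:
1 = 9 − 2·4
So 4·(-2) ≡ 1 (mod 9), and -2 ≡ 7 (mod 9).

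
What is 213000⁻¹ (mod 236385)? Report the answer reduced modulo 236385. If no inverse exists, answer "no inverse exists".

no inverse exists

Euclidean algorithm on 236385, 213000:
236385 = 1·213000 + 23385
213000 = 9·23385 + 2535
23385 = 9·2535 + 570
2535 = 4·570 + 255
570 = 2·255 + 60
255 = 4·60 + 15
60 = 4·15 + 0
gcd(213000, 236385) = 15 ≠ 1, so 213000 has no multiplicative inverse modulo 236385.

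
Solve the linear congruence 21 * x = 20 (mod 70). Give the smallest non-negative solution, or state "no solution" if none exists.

gcd(21, 70):
70 = 3·21 + 7
21 = 3·7 + 0
gcd = 7, but 7 ∤ 20, so the congruence has no solution.

no solution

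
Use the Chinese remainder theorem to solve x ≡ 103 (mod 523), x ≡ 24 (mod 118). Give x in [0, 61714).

Write x = 103 + 523·k. Then 523·k ≡ 24 − 103 ≡ 39 (mod 118).
Need 523⁻¹ mod 118. Extended Euclid on (118, 51):
118 = 2*51 + 16
51 = 3*16 + 3
16 = 5*3 + 1
3 = 3*1 + 0
Back-substitute:
1 = 16 − 5·3
1 = −5·51 + 16·16
1 = 16·118 − 37·51
523⁻¹ ≡ 81 (mod 118), so k ≡ 81·39 ≡ 91 (mod 118).
x = 103 + 523·91 = 47696.

47696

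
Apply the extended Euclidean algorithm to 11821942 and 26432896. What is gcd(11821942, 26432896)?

Apply Euclid's algorithm to 26432896 and 11821942:
26432896 = 2*11821942 + 2789012
11821942 = 4*2789012 + 665894
2789012 = 4*665894 + 125436
665894 = 5*125436 + 38714
125436 = 3*38714 + 9294
38714 = 4*9294 + 1538
9294 = 6*1538 + 66
1538 = 23*66 + 20
66 = 3*20 + 6
20 = 3*6 + 2
6 = 3*2 + 0
gcd(11821942, 26432896) = 2.
Express as a combination:
2 = 20 − 3·6
2 = −3·66 + 10·20
2 = 10·1538 − 233·66
2 = −233·9294 + 1408·1538
2 = 1408·38714 − 5865·9294
2 = −5865·125436 + 19003·38714
2 = 19003·665894 − 100880·125436
2 = −100880·2789012 + 422523·665894
2 = 422523·11821942 − 1790972·2789012
2 = −1790972·26432896 + 4004467·11821942
So 2 = (-1790972)·26432896 + (4004467)·11821942.

2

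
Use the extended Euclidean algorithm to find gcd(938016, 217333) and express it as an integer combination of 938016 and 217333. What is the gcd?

Repeated division:
938016 = 4·217333 + 68684
217333 = 3·68684 + 11281
68684 = 6·11281 + 998
11281 = 11·998 + 303
998 = 3·303 + 89
303 = 3·89 + 36
89 = 2·36 + 17
36 = 2·17 + 2
17 = 8·2 + 1
2 = 2·1 + 0
gcd(938016, 217333) = 1.
Express as a combination:
1 = 17 − 8·2
1 = −8·36 + 17·17
1 = 17·89 − 42·36
1 = −42·303 + 143·89
1 = 143·998 − 471·303
1 = −471·11281 + 5324·998
1 = 5324·68684 − 32415·11281
1 = −32415·217333 + 102569·68684
1 = 102569·938016 − 442691·217333
So 1 = (102569)·938016 + (-442691)·217333.

1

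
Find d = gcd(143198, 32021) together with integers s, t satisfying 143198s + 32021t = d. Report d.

Apply Euclid's algorithm to 143198 and 32021:
143198 = 4·32021 + 15114
32021 = 2·15114 + 1793
15114 = 8·1793 + 770
1793 = 2·770 + 253
770 = 3·253 + 11
253 = 23·11 + 0
gcd(143198, 32021) = 11.
Express as a combination:
11 = 770 − 3·253
11 = −3·1793 + 7·770
11 = 7·15114 − 59·1793
11 = −59·32021 + 125·15114
11 = 125·143198 − 559·32021
So 11 = (125)·143198 + (-559)·32021.

11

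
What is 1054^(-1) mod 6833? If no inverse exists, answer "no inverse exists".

Apply the Euclidean algorithm to 6833 and 1054:
6833 = 6×1054 + 509
1054 = 2×509 + 36
509 = 14×36 + 5
36 = 7×5 + 1
5 = 5×1 + 0
The gcd is 1. Working backward:
1 = 36 − 7·5
1 = −7·509 + 99·36
1 = 99·1054 − 205·509
1 = −205·6833 + 1329·1054
So 1054·1329 ≡ 1 (mod 6833).

1329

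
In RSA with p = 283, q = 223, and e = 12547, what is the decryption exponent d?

58303

φ(n) = (p−1)(q−1) = 282·222 = 62604.
Need d with 12547·d ≡ 1 (mod 62604). Apply the extended Euclidean algorithm:
62604 = 4*12547 + 12416
12547 = 1*12416 + 131
12416 = 94*131 + 102
131 = 1*102 + 29
102 = 3*29 + 15
29 = 1*15 + 14
15 = 1*14 + 1
14 = 14*1 + 0
Back-substitute:
1 = 15 − 14
1 = −29 + 2·15
1 = 2·102 − 7·29
1 = −7·131 + 9·102
1 = 9·12416 − 853·131
1 = −853·12547 + 862·12416
1 = 862·62604 − 4301·12547
So 12547·(-4301) ≡ 1 (mod 62604), hence d ≡ -4301 ≡ 58303 (mod 62604).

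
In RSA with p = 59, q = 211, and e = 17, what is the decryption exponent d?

1433

φ(n) = (p−1)(q−1) = 58·210 = 12180.
Need d with 17·d ≡ 1 (mod 12180). Apply the extended Euclidean algorithm:
12180 = 716×17 + 8
17 = 2×8 + 1
8 = 8×1 + 0
Back-substitute:
1 = 17 − 2·8
1 = −2·12180 + 1433·17
So 17·1433 ≡ 1 (mod 12180), hence d = 1433.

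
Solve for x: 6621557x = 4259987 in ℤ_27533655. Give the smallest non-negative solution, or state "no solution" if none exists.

First find gcd(6621557, 27533655):
27533655 = 4*6621557 + 1047427
6621557 = 6*1047427 + 336995
1047427 = 3*336995 + 36442
336995 = 9*36442 + 9017
36442 = 4*9017 + 374
9017 = 24*374 + 41
374 = 9*41 + 5
41 = 8*5 + 1
5 = 5*1 + 0
gcd = 1, so a unique solution mod 27533655 exists.
Back-substitute for the Bézout coefficients:
1 = 41 − 8·5
1 = −8·374 + 73·41
1 = 73·9017 − 1760·374
1 = −1760·36442 + 7113·9017
1 = 7113·336995 − 65777·36442
1 = −65777·1047427 + 204444·336995
1 = 204444·6621557 − 1292441·1047427
1 = −1292441·27533655 + 5374208·6621557
So 6621557·(5374208) ≡ 1 (mod 27533655), giving 6621557⁻¹ ≡ 5374208.
x ≡ 6621557⁻¹·4259987 ≡ 5374208·4259987 ≡ 14818381 (mod 27533655).

14818381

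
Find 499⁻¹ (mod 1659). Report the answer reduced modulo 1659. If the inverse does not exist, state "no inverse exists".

Extended Euclidean algorithm:
1659 = 3×499 + 162
499 = 3×162 + 13
162 = 12×13 + 6
13 = 2×6 + 1
6 = 6×1 + 0
The gcd is 1. Working backward:
1 = 13 − 2·6
1 = −2·162 + 25·13
1 = 25·499 − 77·162
1 = −77·1659 + 256·499
So 499·256 ≡ 1 (mod 1659).

256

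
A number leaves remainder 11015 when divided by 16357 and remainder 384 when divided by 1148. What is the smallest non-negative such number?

4803616

Write x = 11015 + 16357·k. Then 16357·k ≡ 384 − 11015 ≡ 849 (mod 1148).
Need 16357⁻¹ mod 1148. Extended Euclid on (1148, 285):
1148 = 4·285 + 8
285 = 35·8 + 5
8 = 1·5 + 3
5 = 1·3 + 2
3 = 1·2 + 1
2 = 2·1 + 0
Back-substitute:
1 = 3 − 2
1 = −5 + 2·3
1 = 2·8 − 3·5
1 = −3·285 + 107·8
1 = 107·1148 − 431·285
16357⁻¹ ≡ 717 (mod 1148), so k ≡ 717·849 ≡ 293 (mod 1148).
x = 11015 + 16357·293 = 4803616.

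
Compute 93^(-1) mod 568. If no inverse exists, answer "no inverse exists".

Extended Euclidean algorithm:
568 = 6·93 + 10
93 = 9·10 + 3
10 = 3·3 + 1
3 = 3·1 + 0
gcd = 1, so the inverse exists. Back-substitute:
1 = 10 − 3·3
1 = −3·93 + 28·10
1 = 28·568 − 171·93
So 93·(-171) ≡ 1 (mod 568), and -171 ≡ 397 (mod 568).

397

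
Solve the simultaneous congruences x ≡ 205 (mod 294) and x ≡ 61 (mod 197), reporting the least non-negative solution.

28429

Write x = 205 + 294·k. Then 294·k ≡ 61 − 205 ≡ 53 (mod 197).
Need 294⁻¹ mod 197. Extended Euclid on (197, 97):
197 = 2×97 + 3
97 = 32×3 + 1
3 = 3×1 + 0
Back-substitute:
1 = 97 − 32·3
1 = −32·197 + 65·97
294⁻¹ ≡ 65 (mod 197), so k ≡ 65·53 ≡ 96 (mod 197).
x = 205 + 294·96 = 28429.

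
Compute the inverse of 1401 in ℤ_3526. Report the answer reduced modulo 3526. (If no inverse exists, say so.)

375

Apply the Euclidean algorithm to 3526 and 1401:
3526 = 2*1401 + 724
1401 = 1*724 + 677
724 = 1*677 + 47
677 = 14*47 + 19
47 = 2*19 + 9
19 = 2*9 + 1
9 = 9*1 + 0
The gcd is 1. Working backward:
1 = 19 − 2·9
1 = −2·47 + 5·19
1 = 5·677 − 72·47
1 = −72·724 + 77·677
1 = 77·1401 − 149·724
1 = −149·3526 + 375·1401
So 1401·375 ≡ 1 (mod 3526).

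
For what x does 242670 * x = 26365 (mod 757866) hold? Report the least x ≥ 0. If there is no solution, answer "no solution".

no solution

gcd(242670, 757866):
757866 = 3×242670 + 29856
242670 = 8×29856 + 3822
29856 = 7×3822 + 3102
3822 = 1×3102 + 720
3102 = 4×720 + 222
720 = 3×222 + 54
222 = 4×54 + 6
54 = 9×6 + 0
gcd = 6, but 6 ∤ 26365, so the congruence has no solution.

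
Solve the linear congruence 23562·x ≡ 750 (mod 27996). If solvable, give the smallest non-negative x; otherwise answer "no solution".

2115

First find gcd(23562, 27996):
27996 = 1*23562 + 4434
23562 = 5*4434 + 1392
4434 = 3*1392 + 258
1392 = 5*258 + 102
258 = 2*102 + 54
102 = 1*54 + 48
54 = 1*48 + 6
48 = 8*6 + 0
gcd = 6 and 6 | 750, so solutions exist. Divide through by 6: 3927x ≡ 125 (mod 4666).
Now find 3927⁻¹ mod 4666:
4666 = 1*3927 + 739
3927 = 5*739 + 232
739 = 3*232 + 43
232 = 5*43 + 17
43 = 2*17 + 9
17 = 1*9 + 8
9 = 1*8 + 1
8 = 8*1 + 0
Back-substitute:
1 = 9 − 8
1 = −17 + 2·9
1 = 2·43 − 5·17
1 = −5·232 + 27·43
1 = 27·739 − 86·232
1 = −86·3927 + 457·739
1 = 457·4666 − 543·3927
So 3927·(-543) ≡ 1 (mod 4666), i.e. 3927⁻¹ ≡ 4123.
Then x ≡ 4123·125 ≡ 2115 (mod 4666); the smallest non-negative solution is x = 2115.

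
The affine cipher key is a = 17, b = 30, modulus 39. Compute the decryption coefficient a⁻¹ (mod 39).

gcd(39, 17) by repeated division:
39 = 2·17 + 5
17 = 3·5 + 2
5 = 2·2 + 1
2 = 2·1 + 0
Since gcd(17, 39) = 1, back-substitute to write 1 as a combination:
1 = 5 − 2·2
1 = −2·17 + 7·5
1 = 7·39 − 16·17
Thus 17·(-16) ≡ 1 (mod 39); reducing, -16 mod 39 = 23.

23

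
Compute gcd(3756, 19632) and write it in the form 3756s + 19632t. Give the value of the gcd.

12

Euclidean algorithm:
19632 = 5×3756 + 852
3756 = 4×852 + 348
852 = 2×348 + 156
348 = 2×156 + 36
156 = 4×36 + 12
36 = 3×12 + 0
gcd(3756, 19632) = 12.
Back-substituting:
12 = 156 − 4·36
12 = −4·348 + 9·156
12 = 9·852 − 22·348
12 = −22·3756 + 97·852
12 = 97·19632 − 507·3756
So 12 = (97)·19632 + (-507)·3756.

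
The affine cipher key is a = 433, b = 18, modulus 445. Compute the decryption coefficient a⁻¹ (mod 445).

gcd(445, 433) by repeated division:
445 = 1*433 + 12
433 = 36*12 + 1
12 = 12*1 + 0
Since gcd(433, 445) = 1, back-substitute to write 1 as a combination:
1 = 433 − 36·12
1 = −36·445 + 37·433
So 433·37 ≡ 1 (mod 445).

37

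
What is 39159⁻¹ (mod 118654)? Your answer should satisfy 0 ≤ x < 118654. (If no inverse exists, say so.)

gcd(118654, 39159) by repeated division:
118654 = 3·39159 + 1177
39159 = 33·1177 + 318
1177 = 3·318 + 223
318 = 1·223 + 95
223 = 2·95 + 33
95 = 2·33 + 29
33 = 1·29 + 4
29 = 7·4 + 1
4 = 4·1 + 0
gcd = 1, so the inverse exists. Back-substitute:
1 = 29 − 7·4
1 = −7·33 + 8·29
1 = 8·95 − 23·33
1 = −23·223 + 54·95
1 = 54·318 − 77·223
1 = −77·1177 + 285·318
1 = 285·39159 − 9482·1177
1 = −9482·118654 + 28731·39159
So 39159·28731 ≡ 1 (mod 118654).

28731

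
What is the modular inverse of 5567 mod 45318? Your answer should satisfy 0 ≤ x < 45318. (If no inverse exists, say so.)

10721

gcd(45318, 5567) by repeated division:
45318 = 8*5567 + 782
5567 = 7*782 + 93
782 = 8*93 + 38
93 = 2*38 + 17
38 = 2*17 + 4
17 = 4*4 + 1
4 = 4*1 + 0
Since gcd(5567, 45318) = 1, back-substitute to write 1 as a combination:
1 = 17 − 4·4
1 = −4·38 + 9·17
1 = 9·93 − 22·38
1 = −22·782 + 185·93
1 = 185·5567 − 1317·782
1 = −1317·45318 + 10721·5567
So 5567·10721 ≡ 1 (mod 45318).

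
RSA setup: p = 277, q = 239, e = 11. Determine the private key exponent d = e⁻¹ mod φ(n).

φ(n) = (p−1)(q−1) = 276·238 = 65688.
Need d with 11·d ≡ 1 (mod 65688). Apply the extended Euclidean algorithm:
65688 = 5971*11 + 7
11 = 1*7 + 4
7 = 1*4 + 3
4 = 1*3 + 1
3 = 3*1 + 0
Back-substitute:
1 = 4 − 3
1 = −7 + 2·4
1 = 2·11 − 3·7
1 = −3·65688 + 17915·11
So 11·17915 ≡ 1 (mod 65688), hence d = 17915.

17915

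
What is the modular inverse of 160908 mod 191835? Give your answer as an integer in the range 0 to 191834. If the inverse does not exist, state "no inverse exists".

no inverse exists

Euclidean algorithm on 191835, 160908:
191835 = 1×160908 + 30927
160908 = 5×30927 + 6273
30927 = 4×6273 + 5835
6273 = 1×5835 + 438
5835 = 13×438 + 141
438 = 3×141 + 15
141 = 9×15 + 6
15 = 2×6 + 3
6 = 2×3 + 0
Since gcd = 3 > 1, 160908 is not a unit mod 191835.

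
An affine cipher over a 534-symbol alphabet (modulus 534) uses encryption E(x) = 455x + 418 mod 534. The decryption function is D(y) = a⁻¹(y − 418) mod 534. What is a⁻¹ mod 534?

Apply the Euclidean algorithm to 534 and 455:
534 = 1·455 + 79
455 = 5·79 + 60
79 = 1·60 + 19
60 = 3·19 + 3
19 = 6·3 + 1
3 = 3·1 + 0
gcd = 1, so the inverse exists. Back-substitute:
1 = 19 − 6·3
1 = −6·60 + 19·19
1 = 19·79 − 25·60
1 = −25·455 + 144·79
1 = 144·534 − 169·455
Hence 455⁻¹ ≡ -169 ≡ 365 (mod 534).

365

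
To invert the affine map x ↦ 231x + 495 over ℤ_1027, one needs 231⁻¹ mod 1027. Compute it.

329

Extended Euclidean algorithm:
1027 = 4*231 + 103
231 = 2*103 + 25
103 = 4*25 + 3
25 = 8*3 + 1
3 = 3*1 + 0
gcd = 1, so the inverse exists. Back-substitute:
1 = 25 − 8·3
1 = −8·103 + 33·25
1 = 33·231 − 74·103
1 = −74·1027 + 329·231
So 231·329 ≡ 1 (mod 1027).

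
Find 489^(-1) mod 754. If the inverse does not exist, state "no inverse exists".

239

Run Euclid on (754, 489):
754 = 1·489 + 265
489 = 1·265 + 224
265 = 1·224 + 41
224 = 5·41 + 19
41 = 2·19 + 3
19 = 6·3 + 1
3 = 3·1 + 0
The gcd is 1. Working backward:
1 = 19 − 6·3
1 = −6·41 + 13·19
1 = 13·224 − 71·41
1 = −71·265 + 84·224
1 = 84·489 − 155·265
1 = −155·754 + 239·489
So 489·239 ≡ 1 (mod 754).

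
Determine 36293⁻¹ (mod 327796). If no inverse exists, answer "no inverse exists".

gcd(327796, 36293) by repeated division:
327796 = 9·36293 + 1159
36293 = 31·1159 + 364
1159 = 3·364 + 67
364 = 5·67 + 29
67 = 2·29 + 9
29 = 3·9 + 2
9 = 4·2 + 1
2 = 2·1 + 0
Since gcd(36293, 327796) = 1, back-substitute to write 1 as a combination:
1 = 9 − 4·2
1 = −4·29 + 13·9
1 = 13·67 − 30·29
1 = −30·364 + 163·67
1 = 163·1159 − 519·364
1 = −519·36293 + 16252·1159
1 = 16252·327796 − 146787·36293
So 36293·(-146787) ≡ 1 (mod 327796), and -146787 ≡ 181009 (mod 327796).

181009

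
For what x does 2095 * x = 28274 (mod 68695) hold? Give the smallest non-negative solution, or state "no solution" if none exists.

no solution

gcd(2095, 68695):
68695 = 32*2095 + 1655
2095 = 1*1655 + 440
1655 = 3*440 + 335
440 = 1*335 + 105
335 = 3*105 + 20
105 = 5*20 + 5
20 = 4*5 + 0
gcd = 5, but 5 ∤ 28274, so the congruence has no solution.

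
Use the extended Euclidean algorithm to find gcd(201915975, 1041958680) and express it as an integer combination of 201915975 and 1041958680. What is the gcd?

15

Euclidean algorithm:
1041958680 = 5·201915975 + 32378805
201915975 = 6·32378805 + 7643145
32378805 = 4·7643145 + 1806225
7643145 = 4·1806225 + 418245
1806225 = 4·418245 + 133245
418245 = 3·133245 + 18510
133245 = 7·18510 + 3675
18510 = 5·3675 + 135
3675 = 27·135 + 30
135 = 4·30 + 15
30 = 2·15 + 0
gcd(201915975, 1041958680) = 15.
Working backward:
15 = 135 − 4·30
15 = −4·3675 + 109·135
15 = 109·18510 − 549·3675
15 = −549·133245 + 3952·18510
15 = 3952·418245 − 12405·133245
15 = −12405·1806225 + 53572·418245
15 = 53572·7643145 − 226693·1806225
15 = −226693·32378805 + 960344·7643145
15 = 960344·201915975 − 5988757·32378805
15 = −5988757·1041958680 + 30904129·201915975
So 15 = (-5988757)·1041958680 + (30904129)·201915975.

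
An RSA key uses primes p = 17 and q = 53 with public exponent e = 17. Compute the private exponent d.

49

φ(n) = (p−1)(q−1) = 16·52 = 832.
Need d with 17·d ≡ 1 (mod 832). Apply the extended Euclidean algorithm:
832 = 48×17 + 16
17 = 1×16 + 1
16 = 16×1 + 0
Back-substitute:
1 = 17 − 16
1 = −832 + 49·17
So 17·49 ≡ 1 (mod 832), hence d = 49.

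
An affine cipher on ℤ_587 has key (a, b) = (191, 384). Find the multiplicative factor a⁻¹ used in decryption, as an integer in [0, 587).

461

Extended Euclidean algorithm:
587 = 3·191 + 14
191 = 13·14 + 9
14 = 1·9 + 5
9 = 1·5 + 4
5 = 1·4 + 1
4 = 4·1 + 0
Since gcd(191, 587) = 1, back-substitute to write 1 as a combination:
1 = 5 − 4
1 = −9 + 2·5
1 = 2·14 − 3·9
1 = −3·191 + 41·14
1 = 41·587 − 126·191
So 191·(-126) ≡ 1 (mod 587), and -126 ≡ 461 (mod 587).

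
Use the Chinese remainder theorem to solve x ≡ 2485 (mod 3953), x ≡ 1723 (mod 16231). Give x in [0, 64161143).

61436058

Write x = 2485 + 3953·k. Then 3953·k ≡ 1723 − 2485 ≡ 15469 (mod 16231).
Need 3953⁻¹ mod 16231. Extended Euclid on (16231, 3953):
16231 = 4·3953 + 419
3953 = 9·419 + 182
419 = 2·182 + 55
182 = 3·55 + 17
55 = 3·17 + 4
17 = 4·4 + 1
4 = 4·1 + 0
Back-substitute:
1 = 17 − 4·4
1 = −4·55 + 13·17
1 = 13·182 − 43·55
1 = −43·419 + 99·182
1 = 99·3953 − 934·419
1 = −934·16231 + 3835·3953
3953⁻¹ ≡ 3835 (mod 16231), so k ≡ 3835·15469 ≡ 15541 (mod 16231).
x = 2485 + 3953·15541 = 61436058.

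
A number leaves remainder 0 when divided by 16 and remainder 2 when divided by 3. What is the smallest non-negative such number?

Write x = 0 + 16·k. Then 16·k ≡ 2 − 0 ≡ 2 (mod 3).
Need 16⁻¹ mod 3. Extended Euclid on (3, 1):
3 = 3×1 + 0
16⁻¹ ≡ 1 (mod 3), so k ≡ 1·2 ≡ 2 (mod 3).
x = 0 + 16·2 = 32.

32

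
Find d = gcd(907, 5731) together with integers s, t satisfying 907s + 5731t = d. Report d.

1

Repeated division:
5731 = 6*907 + 289
907 = 3*289 + 40
289 = 7*40 + 9
40 = 4*9 + 4
9 = 2*4 + 1
4 = 4*1 + 0
gcd(907, 5731) = 1.
Working backward:
1 = 9 − 2·4
1 = −2·40 + 9·9
1 = 9·289 − 65·40
1 = −65·907 + 204·289
1 = 204·5731 − 1289·907
So 1 = (204)·5731 + (-1289)·907.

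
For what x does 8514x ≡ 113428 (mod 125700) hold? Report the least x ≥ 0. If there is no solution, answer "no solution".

gcd(8514, 125700):
125700 = 14·8514 + 6504
8514 = 1·6504 + 2010
6504 = 3·2010 + 474
2010 = 4·474 + 114
474 = 4·114 + 18
114 = 6·18 + 6
18 = 3·6 + 0
gcd = 6, but 6 ∤ 113428, so the congruence has no solution.

no solution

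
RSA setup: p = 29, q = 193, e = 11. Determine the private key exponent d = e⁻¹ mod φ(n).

φ(n) = (p−1)(q−1) = 28·192 = 5376.
Need d with 11·d ≡ 1 (mod 5376). Apply the extended Euclidean algorithm:
5376 = 488·11 + 8
11 = 1·8 + 3
8 = 2·3 + 2
3 = 1·2 + 1
2 = 2·1 + 0
Back-substitute:
1 = 3 − 2
1 = −8 + 3·3
1 = 3·11 − 4·8
1 = −4·5376 + 1955·11
So 11·1955 ≡ 1 (mod 5376), hence d = 1955.

1955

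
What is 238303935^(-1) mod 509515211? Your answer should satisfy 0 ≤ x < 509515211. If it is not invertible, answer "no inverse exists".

410027881

Apply the Euclidean algorithm to 509515211 and 238303935:
509515211 = 2*238303935 + 32907341
238303935 = 7*32907341 + 7952548
32907341 = 4*7952548 + 1097149
7952548 = 7*1097149 + 272505
1097149 = 4*272505 + 7129
272505 = 38*7129 + 1603
7129 = 4*1603 + 717
1603 = 2*717 + 169
717 = 4*169 + 41
169 = 4*41 + 5
41 = 8*5 + 1
5 = 5*1 + 0
The gcd is 1. Working backward:
1 = 41 − 8·5
1 = −8·169 + 33·41
1 = 33·717 − 140·169
1 = −140·1603 + 313·717
1 = 313·7129 − 1392·1603
1 = −1392·272505 + 53209·7129
1 = 53209·1097149 − 214228·272505
1 = −214228·7952548 + 1552805·1097149
1 = 1552805·32907341 − 6425448·7952548
1 = −6425448·238303935 + 46530941·32907341
1 = 46530941·509515211 − 99487330·238303935
Hence 238303935⁻¹ ≡ -99487330 ≡ 410027881 (mod 509515211).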